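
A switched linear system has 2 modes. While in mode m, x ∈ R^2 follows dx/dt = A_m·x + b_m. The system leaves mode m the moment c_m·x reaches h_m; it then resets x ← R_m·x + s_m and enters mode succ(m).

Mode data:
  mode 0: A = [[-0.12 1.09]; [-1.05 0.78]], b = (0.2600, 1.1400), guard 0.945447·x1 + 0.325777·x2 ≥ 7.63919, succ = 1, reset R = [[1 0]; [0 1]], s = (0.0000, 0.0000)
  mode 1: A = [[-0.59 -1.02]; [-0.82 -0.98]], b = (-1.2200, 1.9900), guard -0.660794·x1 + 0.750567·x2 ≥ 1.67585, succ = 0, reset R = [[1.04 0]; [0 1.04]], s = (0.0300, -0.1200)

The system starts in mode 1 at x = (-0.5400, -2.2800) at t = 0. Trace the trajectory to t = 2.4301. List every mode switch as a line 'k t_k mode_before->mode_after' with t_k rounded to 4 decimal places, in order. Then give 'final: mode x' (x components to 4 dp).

Mode 1: guard c·x = 1.6759 hit at Δt = 1.2361 (t = 1.2361), x⁻ = (-1.2365, 1.1442) → reset → x⁺ = (-1.2560, 1.0699), jump to mode 0
Mode 0: flow for 1.1940 to horizon, guard not reached → x = (2.9015, 4.6393)

1 1.2361 1->0
final: 0 2.9015 4.6393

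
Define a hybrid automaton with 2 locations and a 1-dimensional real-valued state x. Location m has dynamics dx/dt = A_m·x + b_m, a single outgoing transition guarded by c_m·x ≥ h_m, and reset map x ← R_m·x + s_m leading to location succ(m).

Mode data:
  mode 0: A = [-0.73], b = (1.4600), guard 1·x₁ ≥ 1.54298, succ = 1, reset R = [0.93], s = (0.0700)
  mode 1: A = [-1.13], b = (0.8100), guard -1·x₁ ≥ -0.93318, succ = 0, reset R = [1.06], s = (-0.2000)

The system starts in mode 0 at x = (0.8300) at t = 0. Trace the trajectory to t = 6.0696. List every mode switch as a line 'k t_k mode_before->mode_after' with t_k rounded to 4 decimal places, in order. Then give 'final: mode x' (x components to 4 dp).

1 1.2877 0->1
2 2.4317 1->0
3 3.7664 0->1
4 4.9104 1->0
final: 0 1.4805

Mode 0: guard c·x = 1.5430 hit at Δt = 1.2877 (t = 1.2877), x⁻ = (1.5430) → reset → x⁺ = (1.5050), jump to mode 1
Mode 1: guard c·x = -0.9332 hit at Δt = 1.1440 (t = 2.4317), x⁻ = (0.9332) → reset → x⁺ = (0.7892), jump to mode 0
Mode 0: guard c·x = 1.5430 hit at Δt = 1.3347 (t = 3.7664), x⁻ = (1.5430) → reset → x⁺ = (1.5050), jump to mode 1
Mode 1: guard c·x = -0.9332 hit at Δt = 1.1440 (t = 4.9104), x⁻ = (0.9332) → reset → x⁺ = (0.7892), jump to mode 0
Mode 0: flow for 1.1592 to horizon, guard not reached → x = (1.4805)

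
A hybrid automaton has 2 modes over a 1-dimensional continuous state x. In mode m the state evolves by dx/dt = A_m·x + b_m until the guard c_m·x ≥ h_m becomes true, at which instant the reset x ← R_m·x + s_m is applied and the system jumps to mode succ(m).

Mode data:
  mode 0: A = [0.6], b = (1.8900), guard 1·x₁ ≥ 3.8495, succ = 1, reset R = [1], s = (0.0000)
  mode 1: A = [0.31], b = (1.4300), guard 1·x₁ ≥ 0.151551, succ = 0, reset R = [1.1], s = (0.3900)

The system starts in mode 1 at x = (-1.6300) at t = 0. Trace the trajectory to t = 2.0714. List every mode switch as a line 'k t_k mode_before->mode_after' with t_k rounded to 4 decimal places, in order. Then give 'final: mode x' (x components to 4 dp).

Mode 1: guard c·x = 0.1516 hit at Δt = 1.5106 (t = 1.5106), x⁻ = (0.1516) → reset → x⁺ = (0.5567), jump to mode 0
Mode 0: flow for 0.5608 to horizon, guard not reached → x = (2.0394)

1 1.5106 1->0
final: 0 2.0394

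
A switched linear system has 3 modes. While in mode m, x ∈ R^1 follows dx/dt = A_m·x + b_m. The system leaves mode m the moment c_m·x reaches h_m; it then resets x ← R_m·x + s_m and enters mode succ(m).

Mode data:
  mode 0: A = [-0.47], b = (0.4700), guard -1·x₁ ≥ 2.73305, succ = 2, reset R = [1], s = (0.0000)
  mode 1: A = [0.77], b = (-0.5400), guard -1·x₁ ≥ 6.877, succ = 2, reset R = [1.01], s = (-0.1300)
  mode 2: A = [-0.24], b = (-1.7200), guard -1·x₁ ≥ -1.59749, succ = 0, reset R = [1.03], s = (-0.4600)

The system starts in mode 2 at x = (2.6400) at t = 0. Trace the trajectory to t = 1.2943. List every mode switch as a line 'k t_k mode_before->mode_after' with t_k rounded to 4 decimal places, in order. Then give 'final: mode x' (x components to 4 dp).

Mode 2: guard c·x = -1.5975 hit at Δt = 0.4683 (t = 0.4683), x⁻ = (1.5975) → reset → x⁺ = (1.1854), jump to mode 0
Mode 0: flow for 0.8260 to horizon, guard not reached → x = (1.1258)

1 0.4683 2->0
final: 0 1.1258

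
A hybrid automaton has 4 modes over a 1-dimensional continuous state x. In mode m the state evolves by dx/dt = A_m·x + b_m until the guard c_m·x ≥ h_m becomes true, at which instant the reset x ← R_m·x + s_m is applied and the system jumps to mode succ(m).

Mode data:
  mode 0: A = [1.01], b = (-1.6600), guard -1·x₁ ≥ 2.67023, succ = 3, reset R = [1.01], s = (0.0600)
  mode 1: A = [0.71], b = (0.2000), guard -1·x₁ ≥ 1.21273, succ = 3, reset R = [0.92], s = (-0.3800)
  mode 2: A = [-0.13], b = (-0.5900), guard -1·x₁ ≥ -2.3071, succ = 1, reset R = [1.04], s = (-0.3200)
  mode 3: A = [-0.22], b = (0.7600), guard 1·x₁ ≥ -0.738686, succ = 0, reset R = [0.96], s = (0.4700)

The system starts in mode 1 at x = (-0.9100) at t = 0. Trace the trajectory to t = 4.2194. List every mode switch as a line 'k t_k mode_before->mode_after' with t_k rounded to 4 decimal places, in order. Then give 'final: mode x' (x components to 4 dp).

1 0.5539 1->3
2 1.3083 3->0
3 2.1292 0->3
4 3.8266 3->0
final: 0 -1.1560

Mode 1: guard c·x = 1.2127 hit at Δt = 0.5539 (t = 0.5539), x⁻ = (-1.2127) → reset → x⁺ = (-1.4957), jump to mode 3
Mode 3: guard c·x = -0.7387 hit at Δt = 0.7544 (t = 1.3083), x⁻ = (-0.7387) → reset → x⁺ = (-0.2391), jump to mode 0
Mode 0: guard c·x = 2.6702 hit at Δt = 0.8209 (t = 2.1292), x⁻ = (-2.6702) → reset → x⁺ = (-2.6369), jump to mode 3
Mode 3: guard c·x = -0.7387 hit at Δt = 1.6974 (t = 3.8266), x⁻ = (-0.7387) → reset → x⁺ = (-0.2391), jump to mode 0
Mode 0: flow for 0.3928 to horizon, guard not reached → x = (-1.1560)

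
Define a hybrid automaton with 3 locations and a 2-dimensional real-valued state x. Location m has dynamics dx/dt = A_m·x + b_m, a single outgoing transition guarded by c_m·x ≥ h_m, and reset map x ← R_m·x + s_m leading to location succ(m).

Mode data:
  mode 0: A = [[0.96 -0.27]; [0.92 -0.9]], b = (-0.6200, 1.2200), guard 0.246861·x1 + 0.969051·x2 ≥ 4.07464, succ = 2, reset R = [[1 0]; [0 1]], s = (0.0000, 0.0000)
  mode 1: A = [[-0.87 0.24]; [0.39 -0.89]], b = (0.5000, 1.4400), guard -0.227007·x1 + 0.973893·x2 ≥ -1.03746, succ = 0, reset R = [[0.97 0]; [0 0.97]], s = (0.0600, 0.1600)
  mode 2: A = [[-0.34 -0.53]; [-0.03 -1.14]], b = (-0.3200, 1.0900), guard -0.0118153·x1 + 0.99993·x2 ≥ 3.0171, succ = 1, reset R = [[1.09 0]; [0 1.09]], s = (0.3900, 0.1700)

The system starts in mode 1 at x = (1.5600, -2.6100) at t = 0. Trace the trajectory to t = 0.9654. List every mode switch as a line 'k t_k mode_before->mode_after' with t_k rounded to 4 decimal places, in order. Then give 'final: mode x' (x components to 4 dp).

1 0.5271 1->0
final: 0 1.3057 0.4100

Mode 1: guard c·x = -1.0375 hit at Δt = 0.5271 (t = 0.5271), x⁻ = (1.0382, -0.8233) → reset → x⁺ = (1.0671, -0.6386), jump to mode 0
Mode 0: flow for 0.4383 to horizon, guard not reached → x = (1.3057, 0.4100)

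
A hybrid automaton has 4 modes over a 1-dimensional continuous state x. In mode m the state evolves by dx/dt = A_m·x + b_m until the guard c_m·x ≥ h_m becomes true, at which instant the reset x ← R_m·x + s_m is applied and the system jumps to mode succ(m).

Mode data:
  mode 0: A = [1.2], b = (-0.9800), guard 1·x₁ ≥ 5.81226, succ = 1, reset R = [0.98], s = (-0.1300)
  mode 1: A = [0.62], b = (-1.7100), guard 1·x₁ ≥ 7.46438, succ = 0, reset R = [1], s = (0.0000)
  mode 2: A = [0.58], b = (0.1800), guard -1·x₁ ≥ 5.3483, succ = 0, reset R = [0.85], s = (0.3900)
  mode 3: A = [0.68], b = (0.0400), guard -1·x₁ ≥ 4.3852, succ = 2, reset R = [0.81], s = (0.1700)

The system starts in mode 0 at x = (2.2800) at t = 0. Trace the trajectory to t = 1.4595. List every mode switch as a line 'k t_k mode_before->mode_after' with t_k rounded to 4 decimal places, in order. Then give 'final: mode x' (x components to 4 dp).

Mode 0: guard c·x = 5.8123 hit at Δt = 1.0232 (t = 1.0232), x⁻ = (5.8123) → reset → x⁺ = (5.5660), jump to mode 1
Mode 1: flow for 0.4363 to horizon, guard not reached → x = (6.4382)

1 1.0232 0->1
final: 1 6.4382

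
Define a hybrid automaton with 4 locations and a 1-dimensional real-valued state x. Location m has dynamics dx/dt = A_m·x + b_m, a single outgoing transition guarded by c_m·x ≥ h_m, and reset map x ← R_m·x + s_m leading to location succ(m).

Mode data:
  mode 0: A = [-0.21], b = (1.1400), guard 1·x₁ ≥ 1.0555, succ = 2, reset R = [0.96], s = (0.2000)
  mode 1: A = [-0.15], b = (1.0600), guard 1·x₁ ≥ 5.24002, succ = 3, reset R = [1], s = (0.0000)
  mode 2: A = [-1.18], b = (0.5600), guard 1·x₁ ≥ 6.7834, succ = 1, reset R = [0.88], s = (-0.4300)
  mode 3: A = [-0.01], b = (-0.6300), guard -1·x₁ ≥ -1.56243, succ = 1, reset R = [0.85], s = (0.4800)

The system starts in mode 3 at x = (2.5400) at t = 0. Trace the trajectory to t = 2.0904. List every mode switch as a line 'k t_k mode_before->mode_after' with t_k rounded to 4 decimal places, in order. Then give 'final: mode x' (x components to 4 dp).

1 1.5028 3->1
final: 1 2.2517

Mode 3: guard c·x = -1.5624 hit at Δt = 1.5028 (t = 1.5028), x⁻ = (1.5624) → reset → x⁺ = (1.8081), jump to mode 1
Mode 1: flow for 0.5876 to horizon, guard not reached → x = (2.2517)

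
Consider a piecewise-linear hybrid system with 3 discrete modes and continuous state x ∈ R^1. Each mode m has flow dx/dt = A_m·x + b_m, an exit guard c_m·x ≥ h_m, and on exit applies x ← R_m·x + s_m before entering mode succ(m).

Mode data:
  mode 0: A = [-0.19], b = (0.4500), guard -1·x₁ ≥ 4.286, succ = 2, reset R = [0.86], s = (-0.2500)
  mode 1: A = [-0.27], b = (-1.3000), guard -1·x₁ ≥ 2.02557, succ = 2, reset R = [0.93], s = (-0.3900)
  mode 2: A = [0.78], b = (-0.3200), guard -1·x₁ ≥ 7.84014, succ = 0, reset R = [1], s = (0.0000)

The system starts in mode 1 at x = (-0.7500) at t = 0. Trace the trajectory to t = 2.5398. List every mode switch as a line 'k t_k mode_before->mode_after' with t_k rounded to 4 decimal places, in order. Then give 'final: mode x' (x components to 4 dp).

Mode 1: guard c·x = 2.0256 hit at Δt = 1.3948 (t = 1.3948), x⁻ = (-2.0256) → reset → x⁺ = (-2.2738), jump to mode 2
Mode 2: flow for 1.1450 to horizon, guard not reached → x = (-6.1460)

1 1.3948 1->2
final: 2 -6.1460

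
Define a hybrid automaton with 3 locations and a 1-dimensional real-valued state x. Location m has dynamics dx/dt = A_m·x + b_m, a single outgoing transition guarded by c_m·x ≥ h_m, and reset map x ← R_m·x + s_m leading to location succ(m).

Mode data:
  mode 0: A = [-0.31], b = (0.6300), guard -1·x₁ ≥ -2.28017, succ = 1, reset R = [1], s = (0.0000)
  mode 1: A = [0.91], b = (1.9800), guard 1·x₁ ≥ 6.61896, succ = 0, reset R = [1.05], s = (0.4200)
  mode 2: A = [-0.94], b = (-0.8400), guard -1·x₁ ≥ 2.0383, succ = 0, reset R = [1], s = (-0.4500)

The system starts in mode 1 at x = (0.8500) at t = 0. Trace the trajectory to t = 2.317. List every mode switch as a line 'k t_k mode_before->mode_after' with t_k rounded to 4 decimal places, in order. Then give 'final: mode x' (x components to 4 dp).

Mode 1: guard c·x = 6.6190 hit at Δt = 1.1725 (t = 1.1725), x⁻ = (6.6190) → reset → x⁺ = (7.3699), jump to mode 0
Mode 0: flow for 1.1445 to horizon, guard not reached → x = (5.7756)

1 1.1725 1->0
final: 0 5.7756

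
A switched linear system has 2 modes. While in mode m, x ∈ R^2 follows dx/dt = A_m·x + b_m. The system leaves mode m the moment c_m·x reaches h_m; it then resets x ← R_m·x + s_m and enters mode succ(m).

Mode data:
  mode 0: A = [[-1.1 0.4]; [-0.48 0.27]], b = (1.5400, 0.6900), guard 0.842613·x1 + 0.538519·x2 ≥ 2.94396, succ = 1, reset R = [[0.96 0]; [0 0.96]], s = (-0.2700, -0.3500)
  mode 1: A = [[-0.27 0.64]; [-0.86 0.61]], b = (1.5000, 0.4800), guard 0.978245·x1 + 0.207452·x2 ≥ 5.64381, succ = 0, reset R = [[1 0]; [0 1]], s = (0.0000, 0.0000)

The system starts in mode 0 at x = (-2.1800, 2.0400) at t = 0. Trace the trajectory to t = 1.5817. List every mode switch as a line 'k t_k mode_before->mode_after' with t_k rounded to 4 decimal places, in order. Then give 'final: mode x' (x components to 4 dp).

1 1.0589 0->1
final: 1 2.5413 3.9599

Mode 0: guard c·x = 2.9440 hit at Δt = 1.0589 (t = 1.0589), x⁻ = (1.0757, 3.7836) → reset → x⁺ = (0.7627, 3.2823), jump to mode 1
Mode 1: flow for 0.5228 to horizon, guard not reached → x = (2.5413, 3.9599)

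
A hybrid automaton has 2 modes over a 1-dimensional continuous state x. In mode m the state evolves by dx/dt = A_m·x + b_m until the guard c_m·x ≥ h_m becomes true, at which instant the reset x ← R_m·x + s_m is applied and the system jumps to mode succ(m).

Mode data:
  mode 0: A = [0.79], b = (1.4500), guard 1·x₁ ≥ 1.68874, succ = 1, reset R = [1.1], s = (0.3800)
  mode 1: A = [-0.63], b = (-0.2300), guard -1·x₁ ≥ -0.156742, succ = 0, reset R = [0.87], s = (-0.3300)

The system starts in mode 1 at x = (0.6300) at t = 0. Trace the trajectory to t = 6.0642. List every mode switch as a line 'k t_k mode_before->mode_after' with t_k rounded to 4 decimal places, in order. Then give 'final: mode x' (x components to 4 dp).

Mode 1: guard c·x = -0.1567 hit at Δt = 1.0246 (t = 1.0246), x⁻ = (0.1567) → reset → x⁺ = (-0.1936), jump to mode 0
Mode 0: guard c·x = 1.6887 hit at Δt = 0.9669 (t = 1.9915), x⁻ = (1.6887) → reset → x⁺ = (2.2376), jump to mode 1
Mode 1: guard c·x = -0.1567 hit at Δt = 2.5508 (t = 4.5423), x⁻ = (0.1567) → reset → x⁺ = (-0.1936), jump to mode 0
Mode 0: guard c·x = 1.6887 hit at Δt = 0.9669 (t = 5.5092), x⁻ = (1.6887) → reset → x⁺ = (2.2376), jump to mode 1
Mode 1: flow for 0.5550 to horizon, guard not reached → x = (1.4696)

1 1.0246 1->0
2 1.9915 0->1
3 4.5423 1->0
4 5.5092 0->1
final: 1 1.4696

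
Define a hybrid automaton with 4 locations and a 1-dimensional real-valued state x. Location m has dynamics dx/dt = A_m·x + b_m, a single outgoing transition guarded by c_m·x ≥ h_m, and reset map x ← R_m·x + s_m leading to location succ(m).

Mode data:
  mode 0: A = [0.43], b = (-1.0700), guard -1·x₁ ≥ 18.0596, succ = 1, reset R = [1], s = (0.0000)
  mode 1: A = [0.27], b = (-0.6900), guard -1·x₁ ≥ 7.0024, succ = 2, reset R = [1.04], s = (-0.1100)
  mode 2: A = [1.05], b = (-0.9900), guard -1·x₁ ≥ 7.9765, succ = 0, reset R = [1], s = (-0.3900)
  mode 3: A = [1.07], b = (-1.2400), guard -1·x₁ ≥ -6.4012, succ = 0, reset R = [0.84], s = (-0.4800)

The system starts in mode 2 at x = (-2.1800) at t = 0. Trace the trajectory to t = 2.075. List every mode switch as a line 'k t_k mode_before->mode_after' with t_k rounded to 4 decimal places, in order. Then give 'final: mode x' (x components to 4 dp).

Mode 2: guard c·x = 7.9765 hit at Δt = 0.9995 (t = 0.9995), x⁻ = (-7.9765) → reset → x⁺ = (-8.3665), jump to mode 0
Mode 0: flow for 1.0755 to horizon, guard not reached → x = (-14.7490)

1 0.9995 2->0
final: 0 -14.7490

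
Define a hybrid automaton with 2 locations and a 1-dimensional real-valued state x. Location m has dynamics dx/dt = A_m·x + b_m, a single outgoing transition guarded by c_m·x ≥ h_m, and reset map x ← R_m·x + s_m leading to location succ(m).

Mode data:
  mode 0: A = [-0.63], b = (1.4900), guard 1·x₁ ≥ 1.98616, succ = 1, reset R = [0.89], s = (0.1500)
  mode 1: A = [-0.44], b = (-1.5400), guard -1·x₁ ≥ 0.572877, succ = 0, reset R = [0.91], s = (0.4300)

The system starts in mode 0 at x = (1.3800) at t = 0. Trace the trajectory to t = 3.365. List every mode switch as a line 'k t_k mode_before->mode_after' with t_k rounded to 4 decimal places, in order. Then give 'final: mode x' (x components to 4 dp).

Mode 0: guard c·x = 1.9862 hit at Δt = 1.5165 (t = 1.5165), x⁻ = (1.9862) → reset → x⁺ = (1.9177), jump to mode 1
Mode 1: guard c·x = 0.5729 hit at Δt = 1.3992 (t = 2.9157), x⁻ = (-0.5729) → reset → x⁺ = (-0.0913), jump to mode 0
Mode 0: flow for 0.4493 to horizon, guard not reached → x = (0.5142)

1 1.5165 0->1
2 2.9157 1->0
final: 0 0.5142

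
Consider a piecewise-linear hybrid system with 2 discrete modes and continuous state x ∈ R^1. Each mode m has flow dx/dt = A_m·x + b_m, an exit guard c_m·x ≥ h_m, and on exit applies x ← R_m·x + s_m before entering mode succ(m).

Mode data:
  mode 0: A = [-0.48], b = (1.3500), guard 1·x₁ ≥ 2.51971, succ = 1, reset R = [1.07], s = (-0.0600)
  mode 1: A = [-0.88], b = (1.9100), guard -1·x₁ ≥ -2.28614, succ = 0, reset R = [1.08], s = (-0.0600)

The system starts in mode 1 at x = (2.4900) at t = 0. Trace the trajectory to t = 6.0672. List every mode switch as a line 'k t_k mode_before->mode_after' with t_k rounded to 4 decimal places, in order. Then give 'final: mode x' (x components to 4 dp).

Mode 1: guard c·x = -2.2861 hit at Δt = 1.1546 (t = 1.1546), x⁻ = (2.2861) → reset → x⁺ = (2.4090), jump to mode 0
Mode 0: guard c·x = 2.5197 hit at Δt = 0.6680 (t = 1.8226), x⁻ = (2.5197) → reset → x⁺ = (2.6361), jump to mode 1
Mode 1: guard c·x = -2.2861 hit at Δt = 1.5824 (t = 3.4050), x⁻ = (2.2861) → reset → x⁺ = (2.4090), jump to mode 0
Mode 0: guard c·x = 2.5197 hit at Δt = 0.6680 (t = 4.0730), x⁻ = (2.5197) → reset → x⁺ = (2.6361), jump to mode 1
Mode 1: guard c·x = -2.2861 hit at Δt = 1.5824 (t = 5.6554), x⁻ = (2.2861) → reset → x⁺ = (2.4090), jump to mode 0
Mode 0: flow for 0.4118 to horizon, guard not reached → x = (2.4814)

1 1.1546 1->0
2 1.8226 0->1
3 3.4050 1->0
4 4.0730 0->1
5 5.6554 1->0
final: 0 2.4814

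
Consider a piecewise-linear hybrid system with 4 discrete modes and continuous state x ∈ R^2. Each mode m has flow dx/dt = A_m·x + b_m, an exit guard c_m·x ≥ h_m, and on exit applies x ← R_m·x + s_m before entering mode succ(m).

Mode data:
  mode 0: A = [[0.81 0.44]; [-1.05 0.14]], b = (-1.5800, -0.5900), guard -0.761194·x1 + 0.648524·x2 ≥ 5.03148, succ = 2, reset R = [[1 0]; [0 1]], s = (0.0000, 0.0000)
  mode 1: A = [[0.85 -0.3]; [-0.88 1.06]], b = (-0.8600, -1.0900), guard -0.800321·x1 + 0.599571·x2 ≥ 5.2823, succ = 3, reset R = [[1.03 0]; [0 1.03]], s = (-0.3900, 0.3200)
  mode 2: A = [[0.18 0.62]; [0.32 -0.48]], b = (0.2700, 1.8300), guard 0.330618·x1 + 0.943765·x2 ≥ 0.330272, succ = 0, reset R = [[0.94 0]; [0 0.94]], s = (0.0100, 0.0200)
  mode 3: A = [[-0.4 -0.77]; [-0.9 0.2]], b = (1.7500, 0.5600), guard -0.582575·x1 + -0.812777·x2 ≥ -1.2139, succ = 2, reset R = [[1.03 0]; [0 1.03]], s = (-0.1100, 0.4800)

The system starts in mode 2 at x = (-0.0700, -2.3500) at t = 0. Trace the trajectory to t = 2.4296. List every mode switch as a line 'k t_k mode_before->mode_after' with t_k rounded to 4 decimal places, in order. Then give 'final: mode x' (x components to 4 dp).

1 1.4008 2->0
final: 0 -2.9541 1.6955

Mode 2: guard c·x = 0.3303 hit at Δt = 1.4008 (t = 1.4008), x⁻ = (-0.4576, 0.5102) → reset → x⁺ = (-0.4201, 0.4996), jump to mode 0
Mode 0: flow for 1.0288 to horizon, guard not reached → x = (-2.9541, 1.6955)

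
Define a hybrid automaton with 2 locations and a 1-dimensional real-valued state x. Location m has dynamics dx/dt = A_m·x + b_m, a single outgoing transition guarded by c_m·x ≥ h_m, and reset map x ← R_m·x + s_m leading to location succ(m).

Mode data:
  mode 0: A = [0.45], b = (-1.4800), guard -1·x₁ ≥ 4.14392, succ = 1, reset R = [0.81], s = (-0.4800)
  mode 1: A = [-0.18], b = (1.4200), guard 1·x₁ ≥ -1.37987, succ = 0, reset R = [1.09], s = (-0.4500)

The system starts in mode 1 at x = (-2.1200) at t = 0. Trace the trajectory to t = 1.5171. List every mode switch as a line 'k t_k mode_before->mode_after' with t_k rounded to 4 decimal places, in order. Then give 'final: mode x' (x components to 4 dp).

1 0.4268 1->0
2 1.2024 0->1
final: 1 -3.1908

Mode 1: guard c·x = -1.3799 hit at Δt = 0.4268 (t = 0.4268), x⁻ = (-1.3799) → reset → x⁺ = (-1.9541), jump to mode 0
Mode 0: guard c·x = 4.1439 hit at Δt = 0.7756 (t = 1.2024), x⁻ = (-4.1439) → reset → x⁺ = (-3.8366), jump to mode 1
Mode 1: flow for 0.3147 to horizon, guard not reached → x = (-3.1908)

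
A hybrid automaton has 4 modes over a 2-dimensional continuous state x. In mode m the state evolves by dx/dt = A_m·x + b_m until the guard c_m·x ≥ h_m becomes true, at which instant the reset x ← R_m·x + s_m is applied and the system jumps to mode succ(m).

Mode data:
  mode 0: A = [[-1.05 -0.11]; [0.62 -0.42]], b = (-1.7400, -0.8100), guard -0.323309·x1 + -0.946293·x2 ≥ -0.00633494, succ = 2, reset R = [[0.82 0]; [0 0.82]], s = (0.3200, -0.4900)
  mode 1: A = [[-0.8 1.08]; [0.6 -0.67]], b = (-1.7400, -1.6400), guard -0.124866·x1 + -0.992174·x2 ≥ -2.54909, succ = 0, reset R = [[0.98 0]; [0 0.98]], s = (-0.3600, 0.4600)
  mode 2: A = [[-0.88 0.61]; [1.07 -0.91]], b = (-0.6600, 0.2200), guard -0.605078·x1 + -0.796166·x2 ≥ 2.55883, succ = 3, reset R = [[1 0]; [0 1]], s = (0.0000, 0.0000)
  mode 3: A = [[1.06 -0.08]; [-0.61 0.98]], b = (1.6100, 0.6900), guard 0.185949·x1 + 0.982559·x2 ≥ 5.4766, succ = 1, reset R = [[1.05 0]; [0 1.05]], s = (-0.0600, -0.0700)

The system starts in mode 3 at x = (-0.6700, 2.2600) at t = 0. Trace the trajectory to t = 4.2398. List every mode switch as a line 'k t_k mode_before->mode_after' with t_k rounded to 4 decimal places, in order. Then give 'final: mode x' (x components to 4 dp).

Mode 3: guard c·x = 5.4766 hit at Δt = 0.7231 (t = 0.7231), x⁻ = (0.0002, 5.5738) → reset → x⁺ = (-0.0598, 5.7825), jump to mode 1
Mode 1: guard c·x = -2.5491 hit at Δt = 0.9466 (t = 1.6697), x⁻ = (1.4263, 2.3897) → reset → x⁺ = (1.0378, 2.8019), jump to mode 0
Mode 0: guard c·x = -0.0063 hit at Δt = 1.4050 (t = 3.0747), x⁻ = (-1.1490, 0.3993) → reset → x⁺ = (-0.6222, -0.1626), jump to mode 2
Mode 2: flow for 1.1651 to horizon, guard not reached → x = (-0.8619, -0.4856)

1 0.7231 3->1
2 1.6697 1->0
3 3.0747 0->2
final: 2 -0.8619 -0.4856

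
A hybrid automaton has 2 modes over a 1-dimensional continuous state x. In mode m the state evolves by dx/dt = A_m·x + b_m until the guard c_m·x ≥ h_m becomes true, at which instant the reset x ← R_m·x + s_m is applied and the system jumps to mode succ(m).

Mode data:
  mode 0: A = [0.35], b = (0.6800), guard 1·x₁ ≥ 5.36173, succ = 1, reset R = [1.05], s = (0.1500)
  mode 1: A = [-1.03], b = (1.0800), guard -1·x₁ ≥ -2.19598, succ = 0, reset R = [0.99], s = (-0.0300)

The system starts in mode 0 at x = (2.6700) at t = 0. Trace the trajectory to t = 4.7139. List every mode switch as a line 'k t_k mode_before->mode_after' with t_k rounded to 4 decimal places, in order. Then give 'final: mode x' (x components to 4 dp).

Mode 0: guard c·x = 5.3617 hit at Δt = 1.3133 (t = 1.3133), x⁻ = (5.3617) → reset → x⁺ = (5.7798), jump to mode 1
Mode 1: guard c·x = -2.1960 hit at Δt = 1.3754 (t = 2.6887), x⁻ = (2.1960) → reset → x⁺ = (2.1440), jump to mode 0
Mode 0: guard c·x = 5.3617 hit at Δt = 1.6592 (t = 4.3479), x⁻ = (5.3617) → reset → x⁺ = (5.7798), jump to mode 1
Mode 1: flow for 0.3660 to horizon, guard not reached → x = (4.2939)

1 1.3133 0->1
2 2.6887 1->0
3 4.3479 0->1
final: 1 4.2939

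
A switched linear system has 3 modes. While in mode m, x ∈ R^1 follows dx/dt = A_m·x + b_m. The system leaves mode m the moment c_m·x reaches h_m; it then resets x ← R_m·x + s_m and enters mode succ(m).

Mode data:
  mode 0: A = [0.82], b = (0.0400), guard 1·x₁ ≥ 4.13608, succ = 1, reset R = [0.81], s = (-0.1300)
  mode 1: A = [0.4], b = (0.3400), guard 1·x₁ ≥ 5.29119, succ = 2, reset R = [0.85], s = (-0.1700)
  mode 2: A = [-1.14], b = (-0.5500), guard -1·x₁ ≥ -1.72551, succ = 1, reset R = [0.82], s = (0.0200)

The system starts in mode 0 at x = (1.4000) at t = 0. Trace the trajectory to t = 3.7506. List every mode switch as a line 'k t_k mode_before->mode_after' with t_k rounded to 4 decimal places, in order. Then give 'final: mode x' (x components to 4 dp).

1 1.2936 0->1
2 2.3219 1->2
3 3.0049 2->1
final: 1 2.2290

Mode 0: guard c·x = 4.1361 hit at Δt = 1.2936 (t = 1.2936), x⁻ = (4.1361) → reset → x⁺ = (3.2202), jump to mode 1
Mode 1: guard c·x = 5.2912 hit at Δt = 1.0283 (t = 2.3219), x⁻ = (5.2912) → reset → x⁺ = (4.3275), jump to mode 2
Mode 2: guard c·x = -1.7255 hit at Δt = 0.6830 (t = 3.0049), x⁻ = (1.7255) → reset → x⁺ = (1.4349), jump to mode 1
Mode 1: flow for 0.7457 to horizon, guard not reached → x = (2.2290)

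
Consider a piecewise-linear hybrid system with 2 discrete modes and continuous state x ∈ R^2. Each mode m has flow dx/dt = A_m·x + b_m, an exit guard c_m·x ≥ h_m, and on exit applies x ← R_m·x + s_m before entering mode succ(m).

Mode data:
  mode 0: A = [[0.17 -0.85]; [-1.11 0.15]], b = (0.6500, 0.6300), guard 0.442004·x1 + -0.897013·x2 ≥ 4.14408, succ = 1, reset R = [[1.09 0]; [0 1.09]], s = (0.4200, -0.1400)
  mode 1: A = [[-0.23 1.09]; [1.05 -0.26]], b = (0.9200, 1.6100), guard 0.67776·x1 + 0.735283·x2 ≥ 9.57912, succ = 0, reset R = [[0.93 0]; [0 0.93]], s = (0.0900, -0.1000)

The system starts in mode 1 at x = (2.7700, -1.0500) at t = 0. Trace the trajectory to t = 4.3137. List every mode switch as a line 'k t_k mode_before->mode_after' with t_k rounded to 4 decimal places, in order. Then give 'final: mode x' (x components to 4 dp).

1 1.5119 1->0
2 3.0369 0->1
3 3.9260 1->0
final: 0 7.1590 2.3582

Mode 1: guard c·x = 9.5791 hit at Δt = 1.5119 (t = 1.5119), x⁻ = (6.9150, 6.6538) → reset → x⁺ = (6.5210, 6.0880), jump to mode 0
Mode 0: guard c·x = 4.1441 hit at Δt = 1.5250 (t = 3.0369), x⁻ = (5.9863, -1.6701) → reset → x⁺ = (6.9451, -1.9604), jump to mode 1
Mode 1: guard c·x = 9.5791 hit at Δt = 0.8891 (t = 3.9260), x⁻ = (8.1222, 5.5410) → reset → x⁺ = (7.6436, 5.0531), jump to mode 0
Mode 0: flow for 0.3877 to horizon, guard not reached → x = (7.1590, 2.3582)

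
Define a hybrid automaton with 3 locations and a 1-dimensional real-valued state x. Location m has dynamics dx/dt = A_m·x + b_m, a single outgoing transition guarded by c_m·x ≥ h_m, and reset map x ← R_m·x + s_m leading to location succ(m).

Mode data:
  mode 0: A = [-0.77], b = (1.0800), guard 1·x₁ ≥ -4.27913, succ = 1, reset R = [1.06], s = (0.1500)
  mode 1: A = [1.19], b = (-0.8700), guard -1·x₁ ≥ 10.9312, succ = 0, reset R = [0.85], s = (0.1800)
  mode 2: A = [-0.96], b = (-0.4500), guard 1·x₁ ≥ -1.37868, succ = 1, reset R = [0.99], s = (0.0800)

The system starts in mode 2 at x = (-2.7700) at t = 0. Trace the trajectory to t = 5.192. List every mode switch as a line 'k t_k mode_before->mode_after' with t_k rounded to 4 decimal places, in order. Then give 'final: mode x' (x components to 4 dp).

1 0.9665 2->1
2 2.4415 1->0
3 3.2408 0->1
4 3.9331 1->0
5 4.7324 0->1
final: 1 -8.1109

Mode 2: guard c·x = -1.3787 hit at Δt = 0.9665 (t = 0.9665), x⁻ = (-1.3787) → reset → x⁺ = (-1.2849), jump to mode 1
Mode 1: guard c·x = 10.9312 hit at Δt = 1.4750 (t = 2.4415), x⁻ = (-10.9312) → reset → x⁺ = (-9.1115), jump to mode 0
Mode 0: guard c·x = -4.2791 hit at Δt = 0.7993 (t = 3.2408), x⁻ = (-4.2791) → reset → x⁺ = (-4.3859), jump to mode 1
Mode 1: guard c·x = 10.9312 hit at Δt = 0.6923 (t = 3.9331), x⁻ = (-10.9312) → reset → x⁺ = (-9.1115), jump to mode 0
Mode 0: guard c·x = -4.2791 hit at Δt = 0.7993 (t = 4.7324), x⁻ = (-4.2791) → reset → x⁺ = (-4.3859), jump to mode 1
Mode 1: flow for 0.4596 to horizon, guard not reached → x = (-8.1109)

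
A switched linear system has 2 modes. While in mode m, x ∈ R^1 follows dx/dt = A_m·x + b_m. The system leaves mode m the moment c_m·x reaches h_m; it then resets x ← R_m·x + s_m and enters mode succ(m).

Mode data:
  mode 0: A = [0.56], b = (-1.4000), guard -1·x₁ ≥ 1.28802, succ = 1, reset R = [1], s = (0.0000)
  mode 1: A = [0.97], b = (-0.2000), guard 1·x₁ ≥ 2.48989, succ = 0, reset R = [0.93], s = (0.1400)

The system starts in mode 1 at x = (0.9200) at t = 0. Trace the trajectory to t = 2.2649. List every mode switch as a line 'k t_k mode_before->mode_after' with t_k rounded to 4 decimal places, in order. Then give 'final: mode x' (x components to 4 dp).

1 1.1989 1->0
final: 0 2.4193

Mode 1: guard c·x = 2.4899 hit at Δt = 1.1989 (t = 1.1989), x⁻ = (2.4899) → reset → x⁺ = (2.4556), jump to mode 0
Mode 0: flow for 1.0660 to horizon, guard not reached → x = (2.4193)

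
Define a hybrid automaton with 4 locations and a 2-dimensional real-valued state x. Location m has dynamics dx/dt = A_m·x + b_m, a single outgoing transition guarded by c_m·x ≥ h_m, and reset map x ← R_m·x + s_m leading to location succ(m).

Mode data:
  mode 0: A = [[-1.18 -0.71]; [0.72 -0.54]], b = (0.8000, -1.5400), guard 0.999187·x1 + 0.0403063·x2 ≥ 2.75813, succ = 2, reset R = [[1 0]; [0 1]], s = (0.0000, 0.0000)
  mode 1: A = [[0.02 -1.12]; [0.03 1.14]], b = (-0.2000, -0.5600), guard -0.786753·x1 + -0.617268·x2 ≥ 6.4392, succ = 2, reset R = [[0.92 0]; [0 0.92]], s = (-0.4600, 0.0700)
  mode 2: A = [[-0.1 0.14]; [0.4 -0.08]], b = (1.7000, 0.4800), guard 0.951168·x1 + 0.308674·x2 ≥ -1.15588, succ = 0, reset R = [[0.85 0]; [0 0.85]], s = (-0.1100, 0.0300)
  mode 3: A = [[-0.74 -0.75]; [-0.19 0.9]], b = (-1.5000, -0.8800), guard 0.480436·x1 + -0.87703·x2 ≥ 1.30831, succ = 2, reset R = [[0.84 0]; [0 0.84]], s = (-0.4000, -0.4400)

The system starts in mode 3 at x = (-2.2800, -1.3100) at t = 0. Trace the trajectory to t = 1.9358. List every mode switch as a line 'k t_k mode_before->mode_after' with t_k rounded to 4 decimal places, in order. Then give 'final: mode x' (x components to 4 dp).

Mode 3: guard c·x = 1.3083 hit at Δt = 0.5036 (t = 0.5036), x⁻ = (-1.6233, -2.3810) → reset → x⁺ = (-1.7636, -2.4400), jump to mode 2
Mode 2: guard c·x = -1.1559 hit at Δt = 0.8640 (t = 1.3676), x⁻ = (-0.4860, -2.2471) → reset → x⁺ = (-0.5231, -1.8800), jump to mode 0
Mode 0: flow for 0.5682 to horizon, guard not reached → x = (0.6621, -2.0808)

1 0.5036 3->2
2 1.3676 2->0
final: 0 0.6621 -2.0808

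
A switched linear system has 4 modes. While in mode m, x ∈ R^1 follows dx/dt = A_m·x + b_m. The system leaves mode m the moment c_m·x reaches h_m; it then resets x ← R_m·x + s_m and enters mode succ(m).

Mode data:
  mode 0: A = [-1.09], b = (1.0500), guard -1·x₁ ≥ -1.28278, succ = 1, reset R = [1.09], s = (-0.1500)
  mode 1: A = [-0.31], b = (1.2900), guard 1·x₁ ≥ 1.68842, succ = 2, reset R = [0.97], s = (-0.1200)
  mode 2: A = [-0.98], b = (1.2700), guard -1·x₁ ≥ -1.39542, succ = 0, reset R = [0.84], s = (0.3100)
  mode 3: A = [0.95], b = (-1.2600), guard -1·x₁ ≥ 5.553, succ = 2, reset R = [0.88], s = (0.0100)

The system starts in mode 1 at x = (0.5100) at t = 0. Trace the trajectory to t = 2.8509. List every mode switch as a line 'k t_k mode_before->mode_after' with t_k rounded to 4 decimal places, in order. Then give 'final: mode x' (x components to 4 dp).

1 1.2571 1->2
2 2.0753 2->0
3 2.5202 0->1
final: 1 1.5321

Mode 1: guard c·x = 1.6884 hit at Δt = 1.2571 (t = 1.2571), x⁻ = (1.6884) → reset → x⁺ = (1.5178), jump to mode 2
Mode 2: guard c·x = -1.3954 hit at Δt = 0.8182 (t = 2.0753), x⁻ = (1.3954) → reset → x⁺ = (1.4822), jump to mode 0
Mode 0: guard c·x = -1.2828 hit at Δt = 0.4449 (t = 2.5202), x⁻ = (1.2828) → reset → x⁺ = (1.2482), jump to mode 1
Mode 1: flow for 0.3307 to horizon, guard not reached → x = (1.5321)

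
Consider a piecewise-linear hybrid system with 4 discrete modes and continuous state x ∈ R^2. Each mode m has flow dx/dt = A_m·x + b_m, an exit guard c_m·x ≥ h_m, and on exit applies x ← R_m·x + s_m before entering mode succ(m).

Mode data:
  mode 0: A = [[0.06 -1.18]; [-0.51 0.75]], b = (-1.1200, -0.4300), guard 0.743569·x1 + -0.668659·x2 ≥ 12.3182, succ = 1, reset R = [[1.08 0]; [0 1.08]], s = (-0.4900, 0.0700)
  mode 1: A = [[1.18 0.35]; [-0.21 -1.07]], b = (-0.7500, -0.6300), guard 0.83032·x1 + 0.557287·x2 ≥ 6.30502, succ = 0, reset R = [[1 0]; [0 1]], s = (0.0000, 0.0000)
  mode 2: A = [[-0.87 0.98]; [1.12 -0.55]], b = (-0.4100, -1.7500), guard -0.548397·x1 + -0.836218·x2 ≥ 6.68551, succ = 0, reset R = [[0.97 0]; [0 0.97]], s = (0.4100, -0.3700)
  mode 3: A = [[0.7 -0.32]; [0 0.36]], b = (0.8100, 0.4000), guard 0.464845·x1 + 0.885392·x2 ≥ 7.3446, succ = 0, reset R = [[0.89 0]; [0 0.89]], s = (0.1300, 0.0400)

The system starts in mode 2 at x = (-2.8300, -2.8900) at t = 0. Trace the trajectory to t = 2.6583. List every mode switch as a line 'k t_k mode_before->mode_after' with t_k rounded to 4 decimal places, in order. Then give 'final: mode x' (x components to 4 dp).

Mode 2: guard c·x = 6.6855 hit at Δt = 0.7672 (t = 0.7672), x⁻ = (-4.0186, -5.3595) → reset → x⁺ = (-3.4880, -5.5687), jump to mode 0
Mode 0: guard c·x = 12.3182 hit at Δt = 1.0308 (t = 1.7980), x⁻ = (5.3545, -12.4679) → reset → x⁺ = (5.2928, -13.3954), jump to mode 1
Mode 1: flow for 0.8603 to horizon, guard not reached → x = (8.2992, -6.4696)

1 0.7672 2->0
2 1.7980 0->1
final: 1 8.2992 -6.4696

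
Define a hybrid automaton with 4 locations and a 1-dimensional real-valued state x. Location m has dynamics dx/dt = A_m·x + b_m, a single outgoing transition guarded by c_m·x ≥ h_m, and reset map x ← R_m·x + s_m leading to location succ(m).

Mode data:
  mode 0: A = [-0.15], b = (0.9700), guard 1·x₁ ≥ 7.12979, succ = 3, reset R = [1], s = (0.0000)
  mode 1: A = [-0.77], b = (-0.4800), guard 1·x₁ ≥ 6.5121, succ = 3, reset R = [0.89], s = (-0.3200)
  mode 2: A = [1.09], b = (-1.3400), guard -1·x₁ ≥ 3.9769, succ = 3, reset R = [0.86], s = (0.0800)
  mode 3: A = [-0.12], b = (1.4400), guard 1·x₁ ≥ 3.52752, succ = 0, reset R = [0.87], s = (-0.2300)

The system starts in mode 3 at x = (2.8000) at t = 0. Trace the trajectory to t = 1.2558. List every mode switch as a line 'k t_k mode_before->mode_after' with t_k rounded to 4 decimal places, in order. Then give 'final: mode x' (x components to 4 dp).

1 0.6865 3->0
final: 0 3.1359

Mode 3: guard c·x = 3.5275 hit at Δt = 0.6865 (t = 0.6865), x⁻ = (3.5275) → reset → x⁺ = (2.8389), jump to mode 0
Mode 0: flow for 0.5693 to horizon, guard not reached → x = (3.1359)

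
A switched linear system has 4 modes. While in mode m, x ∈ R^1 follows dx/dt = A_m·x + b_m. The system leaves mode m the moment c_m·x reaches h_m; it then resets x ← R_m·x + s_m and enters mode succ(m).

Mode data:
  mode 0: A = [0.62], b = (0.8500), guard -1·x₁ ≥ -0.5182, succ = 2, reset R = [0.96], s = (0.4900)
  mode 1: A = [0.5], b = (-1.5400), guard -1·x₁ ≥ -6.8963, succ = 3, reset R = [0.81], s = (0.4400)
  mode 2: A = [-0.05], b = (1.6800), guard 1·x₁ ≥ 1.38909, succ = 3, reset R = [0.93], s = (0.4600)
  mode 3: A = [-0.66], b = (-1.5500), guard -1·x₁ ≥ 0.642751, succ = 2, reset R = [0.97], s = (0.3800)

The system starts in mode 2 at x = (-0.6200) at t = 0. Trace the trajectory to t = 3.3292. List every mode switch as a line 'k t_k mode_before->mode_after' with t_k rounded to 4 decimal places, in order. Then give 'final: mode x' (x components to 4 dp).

Mode 2: guard c·x = 1.3891 hit at Δt = 1.2101 (t = 1.2101), x⁻ = (1.3891) → reset → x⁺ = (1.7519), jump to mode 3
Mode 3: guard c·x = 0.6428 hit at Δt = 1.3289 (t = 2.5390), x⁻ = (-0.6428) → reset → x⁺ = (-0.2435), jump to mode 2
Mode 2: flow for 0.7902 to horizon, guard not reached → x = (1.0676)

1 1.2101 2->3
2 2.5390 3->2
final: 2 1.0676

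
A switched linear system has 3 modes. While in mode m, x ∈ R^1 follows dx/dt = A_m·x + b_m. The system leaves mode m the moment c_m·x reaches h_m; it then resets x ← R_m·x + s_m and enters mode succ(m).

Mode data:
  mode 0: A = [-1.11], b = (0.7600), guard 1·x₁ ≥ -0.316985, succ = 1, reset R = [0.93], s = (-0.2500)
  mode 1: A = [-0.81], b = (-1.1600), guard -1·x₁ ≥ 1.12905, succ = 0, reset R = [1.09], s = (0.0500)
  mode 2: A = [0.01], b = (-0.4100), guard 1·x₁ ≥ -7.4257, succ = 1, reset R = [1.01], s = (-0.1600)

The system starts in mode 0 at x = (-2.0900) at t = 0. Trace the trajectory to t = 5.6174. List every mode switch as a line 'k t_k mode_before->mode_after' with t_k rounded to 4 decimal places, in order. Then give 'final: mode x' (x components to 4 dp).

1 0.9179 0->1
2 2.2442 1->0
3 2.8043 0->1
4 4.1306 1->0
5 4.6908 0->1
final: 1 -1.0132

Mode 0: guard c·x = -0.3170 hit at Δt = 0.9179 (t = 0.9179), x⁻ = (-0.3170) → reset → x⁺ = (-0.5448), jump to mode 1
Mode 1: guard c·x = 1.1291 hit at Δt = 1.3263 (t = 2.2442), x⁻ = (-1.1290) → reset → x⁺ = (-1.1807), jump to mode 0
Mode 0: guard c·x = -0.3170 hit at Δt = 0.5602 (t = 2.8043), x⁻ = (-0.3170) → reset → x⁺ = (-0.5448), jump to mode 1
Mode 1: guard c·x = 1.1291 hit at Δt = 1.3263 (t = 4.1306), x⁻ = (-1.1290) → reset → x⁺ = (-1.1807), jump to mode 0
Mode 0: guard c·x = -0.3170 hit at Δt = 0.5602 (t = 4.6908), x⁻ = (-0.3170) → reset → x⁺ = (-0.5448), jump to mode 1
Mode 1: flow for 0.9266 to horizon, guard not reached → x = (-1.0132)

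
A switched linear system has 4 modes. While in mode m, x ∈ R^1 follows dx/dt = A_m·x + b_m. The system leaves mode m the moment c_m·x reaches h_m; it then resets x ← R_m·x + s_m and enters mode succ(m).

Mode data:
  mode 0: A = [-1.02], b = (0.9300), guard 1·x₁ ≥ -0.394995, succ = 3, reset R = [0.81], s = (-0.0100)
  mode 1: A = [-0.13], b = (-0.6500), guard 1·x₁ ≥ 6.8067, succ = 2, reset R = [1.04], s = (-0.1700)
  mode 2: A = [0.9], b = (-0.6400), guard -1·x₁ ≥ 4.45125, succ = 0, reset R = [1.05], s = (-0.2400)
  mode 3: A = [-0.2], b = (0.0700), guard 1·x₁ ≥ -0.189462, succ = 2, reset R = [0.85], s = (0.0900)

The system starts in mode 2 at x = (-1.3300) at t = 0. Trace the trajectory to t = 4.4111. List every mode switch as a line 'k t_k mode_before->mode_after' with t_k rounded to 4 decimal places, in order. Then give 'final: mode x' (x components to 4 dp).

Mode 2: guard c·x = 4.4512 hit at Δt = 1.0310 (t = 1.0310), x⁻ = (-4.4512) → reset → x⁺ = (-4.9138), jump to mode 0
Mode 0: guard c·x = -0.3950 hit at Δt = 1.4654 (t = 2.4964), x⁻ = (-0.3950) → reset → x⁺ = (-0.3299), jump to mode 3
Mode 3: guard c·x = -0.1895 hit at Δt = 1.1572 (t = 3.6536), x⁻ = (-0.1895) → reset → x⁺ = (-0.0710), jump to mode 2
Mode 2: flow for 0.7575 to horizon, guard not reached → x = (-0.8355)

1 1.0310 2->0
2 2.4964 0->3
3 3.6536 3->2
final: 2 -0.8355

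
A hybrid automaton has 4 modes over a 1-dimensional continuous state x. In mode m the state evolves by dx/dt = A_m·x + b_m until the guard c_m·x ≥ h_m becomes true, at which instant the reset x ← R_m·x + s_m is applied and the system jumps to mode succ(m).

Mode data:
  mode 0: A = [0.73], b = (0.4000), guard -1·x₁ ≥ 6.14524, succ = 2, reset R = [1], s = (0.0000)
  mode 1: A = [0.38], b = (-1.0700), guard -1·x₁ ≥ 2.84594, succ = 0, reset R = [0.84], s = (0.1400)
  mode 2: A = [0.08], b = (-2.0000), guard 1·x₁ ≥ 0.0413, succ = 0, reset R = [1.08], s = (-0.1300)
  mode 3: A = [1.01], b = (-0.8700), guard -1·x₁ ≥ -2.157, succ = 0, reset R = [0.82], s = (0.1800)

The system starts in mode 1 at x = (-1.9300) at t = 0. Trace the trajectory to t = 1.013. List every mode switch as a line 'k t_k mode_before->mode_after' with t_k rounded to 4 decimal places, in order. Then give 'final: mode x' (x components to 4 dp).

1 0.4644 1->0
final: 0 -3.0892

Mode 1: guard c·x = 2.8459 hit at Δt = 0.4644 (t = 0.4644), x⁻ = (-2.8459) → reset → x⁺ = (-2.2506), jump to mode 0
Mode 0: flow for 0.5486 to horizon, guard not reached → x = (-3.0892)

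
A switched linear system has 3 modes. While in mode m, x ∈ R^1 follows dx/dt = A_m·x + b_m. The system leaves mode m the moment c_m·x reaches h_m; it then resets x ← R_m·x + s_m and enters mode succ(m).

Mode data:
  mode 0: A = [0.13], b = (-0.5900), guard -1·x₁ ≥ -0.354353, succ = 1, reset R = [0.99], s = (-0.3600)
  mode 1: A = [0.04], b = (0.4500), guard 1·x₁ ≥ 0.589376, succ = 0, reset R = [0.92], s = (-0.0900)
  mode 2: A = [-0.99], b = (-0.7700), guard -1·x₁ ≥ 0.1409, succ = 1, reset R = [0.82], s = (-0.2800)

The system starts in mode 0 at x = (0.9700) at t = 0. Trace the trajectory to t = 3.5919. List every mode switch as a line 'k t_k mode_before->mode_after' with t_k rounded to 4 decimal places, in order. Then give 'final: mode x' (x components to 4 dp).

Mode 0: guard c·x = -0.3544 hit at Δt = 1.2243 (t = 1.2243), x⁻ = (0.3544) → reset → x⁺ = (-0.0092), jump to mode 1
Mode 1: guard c·x = 0.5894 hit at Δt = 1.2970 (t = 2.5213), x⁻ = (0.5894) → reset → x⁺ = (0.4522), jump to mode 0
Mode 0: guard c·x = -0.3544 hit at Δt = 0.1821 (t = 2.7034), x⁻ = (0.3544) → reset → x⁺ = (-0.0092), jump to mode 1
Mode 1: flow for 0.8885 to horizon, guard not reached → x = (0.3975)

1 1.2243 0->1
2 2.5213 1->0
3 2.7034 0->1
final: 1 0.3975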